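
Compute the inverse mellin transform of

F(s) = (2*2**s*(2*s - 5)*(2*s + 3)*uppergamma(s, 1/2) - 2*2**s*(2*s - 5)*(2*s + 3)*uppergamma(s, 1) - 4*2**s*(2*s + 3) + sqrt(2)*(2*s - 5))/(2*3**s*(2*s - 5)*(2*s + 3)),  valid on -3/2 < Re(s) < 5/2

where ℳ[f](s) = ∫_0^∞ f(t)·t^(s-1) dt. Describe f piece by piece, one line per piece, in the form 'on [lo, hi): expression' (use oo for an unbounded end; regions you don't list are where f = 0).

on [0, 1/3): 3*sqrt(6)*t**(3/2)/4
on [1/3, 2/3): exp(-3*t/2)
on [2/3, oo): 4*sqrt(6)/(27*t**(5/2))

invert the common scale on t to get t**(3/2) on [0, 1/2); exp(-t) on [1/2, 1); t**(-5/2) on [1, ∞)
along the cuts 1/3, 2/3, ℳ[f](s) splits into 3 integrals
∫ 3*sqrt(6)*t**(3/2)/4·t^(s-1) over [0, 1/3)
segment [1/3, 2/3) carries exp(-3*t/2); integrate it
∫ 4*sqrt(6)/(27*t**(5/2))·t^(s-1) over [2/3, ∞)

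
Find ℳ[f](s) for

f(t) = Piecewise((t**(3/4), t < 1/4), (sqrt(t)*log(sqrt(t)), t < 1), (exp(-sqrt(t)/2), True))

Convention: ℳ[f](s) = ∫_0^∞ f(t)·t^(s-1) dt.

(2*2**(4*s)*(4*s + 3)*(4*s**2 + 4*s + 1)*uppergamma(2*s, 1/2) - 2*2**(2*s)*(4*s + 3) + s*(4*s + 3)*log(4) + 4*s + (4*s + 3)*log(2) + sqrt(2)*(4*s**2 + 4*s + 1) + 3)/(4**s*(4*s + 3)*(4*s**2 + 4*s + 1))
  Re(s) > -3/4

remove the power substitution first: t**(3/2) on [0, 1/2); t*log(t) on [1/2, 1); exp(-t/2) on [1, ∞)
treat the 3 regions marked off by 1/4, 1 separately and sum
on [0, 1/4): add ∫ t**(3/4)·t^(s-1) dt
segment [1/4, 1) carries sqrt(t)*log(sqrt(t)); integrate it
for t in [1, ∞): the term is ∫ exp(-sqrt(t)/2)·t^(s-1)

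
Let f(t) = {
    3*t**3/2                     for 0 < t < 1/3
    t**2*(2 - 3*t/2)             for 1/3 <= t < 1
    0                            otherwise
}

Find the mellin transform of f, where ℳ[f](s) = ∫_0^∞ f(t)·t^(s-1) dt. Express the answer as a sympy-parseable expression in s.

(9*3**s*(s + 2) + 36*3**s - 2*s - 8)/(18*3**s*(s + 2)*(s + 3))
  Re(s) > -3

undo the shared t-power: 3*t/2 on [0, 1/3); 2 - 3*t/2 on [1/3, 1)
the common scale on t comes off first: t on [0, 1/2); 2 - t on [1/2, 3/2)
split f at 1/3: ℳ[f](s) collects 2 kernel integrals
segment 0 to 1/3 holds 3*t**3/2; add its integral
∫ over [1/3, 1) of t**2*(2 - 3*t/2)·t^(s-1) joins the sum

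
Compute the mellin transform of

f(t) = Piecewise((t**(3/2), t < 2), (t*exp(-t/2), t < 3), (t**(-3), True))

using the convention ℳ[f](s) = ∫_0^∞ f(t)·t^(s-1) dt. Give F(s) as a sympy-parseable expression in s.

(54*2**s*(s - 3)*(2*s + 3)*uppergamma(s + 1, 1) - 54*2**s*(s - 3)*(2*s + 3)*uppergamma(s + 1, 3/2) + 108*2**(s + 1/2)*(s - 3) - 3**s*(2*s + 3))/(27*(s - 3)*(2*s + 3))
  -3/2 < Re(s) < 3

undo the shared t-power: sqrt(t) on [0, 2); exp(-t/2) on [2, 3); t**(-4) on [3, ∞)
summing 3 kernel integrals split by 2, 3 yields ℳ[f](s)
on [0, 2): add ∫ t**(3/2)·t^(s-1) dt
[2, 3) adds the kernel integral of t*exp(-t/2)
for t in [3, ∞): the term is ∫ t**(-3)·t^(s-1)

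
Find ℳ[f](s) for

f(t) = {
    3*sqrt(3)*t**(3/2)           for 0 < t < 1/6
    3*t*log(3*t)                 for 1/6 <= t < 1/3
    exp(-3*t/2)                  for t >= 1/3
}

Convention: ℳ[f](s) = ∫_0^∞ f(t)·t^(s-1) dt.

(2*2**(2*s)*(2*s + 3)*(s**2 + 2*s + 1)*uppergamma(s, 1/2) - 2*2**s*(2*s + 3) + s*(2*s + 3)*log(2) + 2*s + (2*s + 3)*log(2) + sqrt(2)*(s**2 + 2*s + 1) + 3)/(2*6**s*(2*s + 3)*(s**2 + 2*s + 1))
  Re(s) > -3/2

remove the common scale on t first: t**(3/2) on [0, 1/2); t*log(t) on [1/2, 1); exp(-t/2) on [1, ∞)
the 3 pieces separated at 1/6, 1/3 each add one integral
on [0, 1/6): add ∫ 3*sqrt(3)*t**(3/2)·t^(s-1) dt
on [1/6, 1/3) integrate f = 3*t*log(3*t) against the kernel
on [1/3, ∞) integrate f = exp(-3*t/2) against the kernel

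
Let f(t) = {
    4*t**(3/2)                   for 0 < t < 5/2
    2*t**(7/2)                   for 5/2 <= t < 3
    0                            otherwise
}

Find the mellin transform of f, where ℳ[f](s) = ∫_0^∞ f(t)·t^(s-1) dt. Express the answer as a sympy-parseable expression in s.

4*(3**(s + 7/2)*(2*s + 3) + 2*(5/2)**(s + 3/2)*(2*s + 7) - (5/2)**(s + 7/2)*(2*s + 3))/((2*s + 3)*(2*s + 7))
  Re(s) > -3/2

breakpoints 5/2: one integral from each of the 2 segments
on [0, 5/2) integrate f = 4*t**(3/2) against the kernel
segment [5/2, 3) carries 2*t**(7/2); integrate it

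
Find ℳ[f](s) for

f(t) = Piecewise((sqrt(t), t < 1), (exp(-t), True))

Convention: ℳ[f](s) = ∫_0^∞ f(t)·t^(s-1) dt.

((2*s + 1)*uppergamma(s, 1) + 2)/(2*s + 1)
  Re(s) > -1/2

treat the 2 regions marked off by 1 separately and sum
for t in [0, 1): the term is ∫ sqrt(t)·t^(s-1)
the [1, ∞) slice contributes ∫ exp(-t)·t^(s-1) dt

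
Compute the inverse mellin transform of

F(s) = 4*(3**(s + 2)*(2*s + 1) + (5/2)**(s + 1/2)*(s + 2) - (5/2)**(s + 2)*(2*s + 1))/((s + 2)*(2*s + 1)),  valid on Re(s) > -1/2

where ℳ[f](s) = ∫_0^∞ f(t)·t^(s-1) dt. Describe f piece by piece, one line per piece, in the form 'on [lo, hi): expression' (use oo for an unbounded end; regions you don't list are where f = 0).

decompose at 5/2; ℳ[f](s) sums the 2 pieces' integrals
piece [0, 5/2): integrate 2*sqrt(t) against the kernel
segment 5/2 to 3 holds 4*t**2; add its integral

on [0, 5/2): 2*sqrt(t)
on [5/2, 3): 4*t**2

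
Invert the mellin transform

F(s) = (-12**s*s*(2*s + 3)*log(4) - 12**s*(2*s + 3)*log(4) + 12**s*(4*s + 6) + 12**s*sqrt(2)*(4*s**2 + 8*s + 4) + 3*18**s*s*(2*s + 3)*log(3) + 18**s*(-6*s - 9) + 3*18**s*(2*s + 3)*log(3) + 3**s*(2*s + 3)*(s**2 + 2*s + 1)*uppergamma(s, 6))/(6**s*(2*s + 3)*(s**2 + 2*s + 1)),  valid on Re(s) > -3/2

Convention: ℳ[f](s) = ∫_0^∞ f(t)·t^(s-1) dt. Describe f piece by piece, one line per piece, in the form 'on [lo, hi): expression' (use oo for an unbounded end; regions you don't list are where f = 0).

integrate the 3 segments split at 2, 3, then add the results
over [0, 2), the kernel integral of t**(3/2) enters the sum
segment [2, 3) carries t*log(t); integrate it
on [3, ∞) integrate f = exp(-2*t) against the kernel

on [0, 2): t**(3/2)
on [2, 3): t*log(t)
on [3, oo): exp(-2*t)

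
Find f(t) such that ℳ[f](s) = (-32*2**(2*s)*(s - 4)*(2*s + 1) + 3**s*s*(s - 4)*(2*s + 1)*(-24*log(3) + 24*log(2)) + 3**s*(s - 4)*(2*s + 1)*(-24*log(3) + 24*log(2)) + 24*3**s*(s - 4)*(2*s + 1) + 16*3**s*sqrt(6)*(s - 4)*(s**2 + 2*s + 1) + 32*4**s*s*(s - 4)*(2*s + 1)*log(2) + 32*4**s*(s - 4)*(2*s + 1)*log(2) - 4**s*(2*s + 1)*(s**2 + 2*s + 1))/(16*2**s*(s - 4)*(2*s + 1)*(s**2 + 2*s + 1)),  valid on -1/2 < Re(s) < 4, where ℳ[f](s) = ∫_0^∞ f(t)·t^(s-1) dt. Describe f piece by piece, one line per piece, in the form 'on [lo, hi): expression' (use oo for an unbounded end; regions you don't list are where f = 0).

slice at 3/2, 2, transform all 3 pieces, and sum them
[0, 3/2) adds the kernel integral of sqrt(t)
on [3/2, 2) integrate f = t*log(t) against the kernel
∫ t**(-4)·t^(s-1) over [2, ∞)

on [0, 3/2): sqrt(t)
on [3/2, 2): t*log(t)
on [2, oo): t**(-4)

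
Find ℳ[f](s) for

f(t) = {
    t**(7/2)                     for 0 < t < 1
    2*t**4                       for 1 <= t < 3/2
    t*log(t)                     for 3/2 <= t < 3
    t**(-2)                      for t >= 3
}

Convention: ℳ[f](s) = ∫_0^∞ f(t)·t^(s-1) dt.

2**(-s - 2)*(324*2**(s + 2)*(s - 2)*(s + 4)*(-2*s + (s + 2)**2 - 3) - 324*2**(s + 2)*(s - 2)*(2*s + 7)*(-2*s + (s + 2)**2 - 3) - 108*3**(s + 2)*(s - 2)*(s + 2)*(s + 4)*(2*s + 7)*log(3) + 108*3**(s + 2)*(s - 2)*(s + 2)*(s + 4)*(2*s + 7)*log(2) - 108*3**(s + 2)*(s - 2)*(s + 4)*(2*s + 7)*log(2) + 108*3**(s + 2)*(s - 2)*(s + 4)*(2*s + 7) + 108*3**(s + 2)*(s - 2)*(s + 4)*(2*s + 7)*log(3) + 729*3**(s + 2)*(s - 2)*(2*s + 7)*(-2*s + (s + 2)**2 - 3) + 54*6**(s + 2)*(s - 2)*(s + 2)*(s + 4)*(2*s + 7)*log(3) - 54*6**(s + 2)*(s - 2)*(s + 4)*(2*s + 7)*log(3) - 54*6**(s + 2)*(s - 2)*(s + 4)*(2*s + 7) - 2*6**(s + 2)*(s + 4)*(2*s + 7)*(-2*s + (s + 2)**2 - 3))/(162*(s - 2)*(s + 4)*(2*s + 7)*(-2*s + (s + 2)**2 - 3))
  -7/2 < Re(s) < 2

back out the shared t-power: t**(3/2) on [0, 1); 2*t**2 on [1, 3/2); log(t)/t on [3/2, 3); …
split f at 1, 3/2, 3: ℳ[f](s) collects 4 kernel integrals
on [0, 1): add ∫ t**(7/2)·t^(s-1) dt
on [1, 3/2): add ∫ 2*t**4·t^(s-1) dt
on [3/2, 3) integrate f = t*log(t) against the kernel
between 3 and ∞ the integrand is t**(-2)·t^(s-1)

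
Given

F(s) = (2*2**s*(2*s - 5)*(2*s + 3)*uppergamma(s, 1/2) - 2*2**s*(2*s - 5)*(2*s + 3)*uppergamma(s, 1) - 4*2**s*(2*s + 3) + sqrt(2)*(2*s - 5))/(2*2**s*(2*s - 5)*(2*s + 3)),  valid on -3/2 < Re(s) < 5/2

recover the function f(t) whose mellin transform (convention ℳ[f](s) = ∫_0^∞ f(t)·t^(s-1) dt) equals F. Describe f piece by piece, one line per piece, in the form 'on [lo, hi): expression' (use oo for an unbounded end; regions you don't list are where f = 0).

integrate the 3 segments split at 1/2, 1, then add the results
piece [0, 1/2): integrate t**(3/2) against the kernel
piece [1/2, 1): integrate exp(-t) against the kernel
∫ t**(-5/2)·t^(s-1) over [1, ∞)

on [0, 1/2): t**(3/2)
on [1/2, 1): exp(-t)
on [1, oo): t**(-5/2)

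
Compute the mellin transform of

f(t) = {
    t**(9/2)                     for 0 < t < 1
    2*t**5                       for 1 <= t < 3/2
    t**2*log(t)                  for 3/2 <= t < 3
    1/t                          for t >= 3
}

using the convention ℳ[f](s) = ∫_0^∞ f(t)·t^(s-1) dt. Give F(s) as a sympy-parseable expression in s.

remove the shared t-power first: t**(5/2) on [0, 1); 2*t**3 on [1, 3/2); log(t) on [3/2, 3); …
back out the shared t-power: t**(3/2) on [0, 1); 2*t**2 on [1, 3/2); log(t)/t on [3/2, 3); …
cuts at 1, 3/2, 3: linearity sums the 4 kernel integrals
segment 0 to 1 holds t**(9/2); add its integral
∫ over [1, 3/2) of 2*t**5·t^(s-1) joins the sum
between 3/2 and 3 the integrand is t**2*log(t)·t^(s-1)
∫ 1/t·t^(s-1) over [3, ∞)

2**(-s - 3)*(324*2**(s + 3)*(s - 1)*(s + 5)*(-2*s + (s + 3)**2 - 5) - 324*2**(s + 3)*(s - 1)*(2*s + 9)*(-2*s + (s + 3)**2 - 5) - 108*3**(s + 3)*(s - 1)*(s + 3)*(s + 5)*(2*s + 9)*log(3) + 108*3**(s + 3)*(s - 1)*(s + 3)*(s + 5)*(2*s + 9)*log(2) - 108*3**(s + 3)*(s - 1)*(s + 5)*(2*s + 9)*log(2) + 108*3**(s + 3)*(s - 1)*(s + 5)*(2*s + 9) + 108*3**(s + 3)*(s - 1)*(s + 5)*(2*s + 9)*log(3) + 729*3**(s + 3)*(s - 1)*(2*s + 9)*(-2*s + (s + 3)**2 - 5) + 54*6**(s + 3)*(s - 1)*(s + 3)*(s + 5)*(2*s + 9)*log(3) - 54*6**(s + 3)*(s - 1)*(s + 5)*(2*s + 9)*log(3) - 54*6**(s + 3)*(s - 1)*(s + 5)*(2*s + 9) - 2*6**(s + 3)*(s + 5)*(2*s + 9)*(-2*s + (s + 3)**2 - 5))/(162*(s - 1)*(s + 5)*(2*s + 9)*(-2*s + (s + 3)**2 - 5))
  -9/2 < Re(s) < 1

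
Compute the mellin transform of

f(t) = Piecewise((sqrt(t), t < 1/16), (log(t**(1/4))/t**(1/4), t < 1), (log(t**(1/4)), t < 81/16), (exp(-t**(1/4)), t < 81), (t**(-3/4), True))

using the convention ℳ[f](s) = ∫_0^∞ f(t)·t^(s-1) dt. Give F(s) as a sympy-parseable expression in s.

peel off the power substitution: t on [0, 1/4); log(sqrt(t))/sqrt(t) on [1/4, 1); log(sqrt(t)) on [1, 9/4); …
undo the power substitution: t**2 on [0, 1/2); log(t)/t on [1/2, 1); log(t) on [1, 3/2); …
treat the 5 regions marked off by 1/16, 1, 81/16, 81 separately and sum
between 0 and 1/16 the integrand is sqrt(t)·t^(s-1)
segment 1/16 to 1 holds log(t**(1/4))/t**(1/4); add its integral
on [1, 81/16) integrate f = log(t**(1/4)) against the kernel
∫ exp(-t**(1/4))·t^(s-1) over [81/16, 81)
piece [81, ∞): integrate t**(-3/4) against the kernel

(1728*2**(4*s)*s**2*(4*s - 3)*(4*s + 2)*(16*s**2 - 8*s + 1)*uppergamma(4*s, 3/2) - 1728*2**(4*s)*s**2*(4*s - 3)*(4*s + 2)*(16*s**2 - 8*s + 1)*uppergamma(4*s, 3) - 1728*2**(4*s)*s**2*(4*s - 3)*(4*s + 2) + 108*2**(4*s)*(4*s - 3)*(4*s + 2)*(16*s**2 - 8*s + 1) - 432*3**(4*s)*s*(4*s - 3)*(4*s + 2)*(16*s**2 - 8*s + 1)*log(2) + 432*3**(4*s)*s*(4*s - 3)*(4*s + 2)*(16*s**2 - 8*s + 1)*log(3) - 108*3**(4*s)*(4*s - 3)*(4*s + 2)*(16*s**2 - 8*s + 1) - 64*6**(4*s)*s**2*(4*s + 2)*(16*s**2 - 8*s + 1) + 13824*s**3*(4*s - 3)*(4*s + 2)*log(2) - 3456*s**2*(4*s - 3)*(4*s + 2)*log(2) + 3456*s**2*(4*s - 3)*(4*s + 2) + 432*s**2*(4*s - 3)*(16*s**2 - 8*s + 1))/(432*2**(4*s)*s**2*(4*s - 3)*(4*s + 2)*(16*s**2 - 8*s + 1))
  -1/2 < Re(s) < 3/4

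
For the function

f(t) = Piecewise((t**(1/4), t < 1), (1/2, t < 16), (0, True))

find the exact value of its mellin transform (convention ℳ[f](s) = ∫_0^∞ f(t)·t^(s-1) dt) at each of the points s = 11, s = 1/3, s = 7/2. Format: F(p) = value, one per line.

the power substitution comes off first: sqrt(t) on [0, 1); 1/2 on [1, 4)
peel off the power substitution: t on [0, 1); 1/2 on [1, 2)
along the cuts 1, ℳ[f](s) splits into 2 integrals
piece [0, 1): integrate t**(1/4) against the kernel
on [1, 16) integrate f = 1/2 against the kernel

F(11) = 791648371998763/990
F(1/3) = 3/14 + 3*2**(1/3)
F(7/2) = 245773/105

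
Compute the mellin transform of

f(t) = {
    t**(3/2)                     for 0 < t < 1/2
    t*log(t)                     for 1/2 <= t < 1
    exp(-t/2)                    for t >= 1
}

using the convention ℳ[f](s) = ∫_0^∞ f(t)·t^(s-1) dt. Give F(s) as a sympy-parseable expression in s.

(2*2**(2*s)*(2*s + 3)*(s**2 + 2*s + 1)*uppergamma(s, 1/2) - 2*2**s*(2*s + 3) + s*(2*s + 3)*log(2) + 2*s + (2*s + 3)*log(2) + sqrt(2)*(s**2 + 2*s + 1) + 3)/(2*2**s*(2*s + 3)*(s**2 + 2*s + 1))
  Re(s) > -3/2

breakpoints 1/2, 1: one integral from each of the 3 segments
segment [0, 1/2) carries t**(3/2); integrate it
on [1/2, 1) integrate f = t*log(t) against the kernel
[1, ∞) adds the kernel integral of exp(-t/2)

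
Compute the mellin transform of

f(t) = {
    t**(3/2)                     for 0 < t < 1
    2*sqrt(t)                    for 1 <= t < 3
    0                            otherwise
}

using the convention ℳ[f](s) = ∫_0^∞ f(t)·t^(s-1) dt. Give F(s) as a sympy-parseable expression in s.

(4*sqrt(3)*3**s*(2*s + 3) - 4*s - 10)/((2*s + 1)*(2*s + 3))
  Re(s) > -3/2

split f at 1: ℳ[f](s) collects 2 kernel integrals
∫ t**(3/2)·t^(s-1) over [0, 1)
segment 1 to 3 holds 2*sqrt(t); add its integral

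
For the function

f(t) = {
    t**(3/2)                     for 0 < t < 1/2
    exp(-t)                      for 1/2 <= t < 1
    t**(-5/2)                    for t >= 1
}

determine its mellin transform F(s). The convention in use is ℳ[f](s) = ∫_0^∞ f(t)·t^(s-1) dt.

(2*2**s*(2*s - 5)*(2*s + 3)*uppergamma(s, 1/2) - 2*2**s*(2*s - 5)*(2*s + 3)*uppergamma(s, 1) - 4*2**s*(2*s + 3) + sqrt(2)*(2*s - 5))/(2*2**s*(2*s - 5)*(2*s + 3))
  -3/2 < Re(s) < 5/2

split f at 1/2, 1: ℳ[f](s) collects 3 kernel integrals
for t in [0, 1/2): the term is ∫ t**(3/2)·t^(s-1)
∫ exp(-t)·t^(s-1) over [1/2, 1)
for t in [1, ∞): the term is ∫ t**(-5/2)·t^(s-1)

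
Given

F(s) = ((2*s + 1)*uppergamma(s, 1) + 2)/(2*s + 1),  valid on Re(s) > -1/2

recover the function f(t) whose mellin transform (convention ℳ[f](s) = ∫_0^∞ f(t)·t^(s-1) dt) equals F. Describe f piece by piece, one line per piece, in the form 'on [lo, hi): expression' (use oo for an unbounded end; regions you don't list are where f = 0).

split f at 1: ℳ[f](s) collects 2 kernel integrals
∫ over [0, 1) of sqrt(t)·t^(s-1) joins the sum
∫ over [1, ∞) of exp(-t)·t^(s-1) joins the sum

on [0, 1): sqrt(t)
on [1, oo): exp(-t)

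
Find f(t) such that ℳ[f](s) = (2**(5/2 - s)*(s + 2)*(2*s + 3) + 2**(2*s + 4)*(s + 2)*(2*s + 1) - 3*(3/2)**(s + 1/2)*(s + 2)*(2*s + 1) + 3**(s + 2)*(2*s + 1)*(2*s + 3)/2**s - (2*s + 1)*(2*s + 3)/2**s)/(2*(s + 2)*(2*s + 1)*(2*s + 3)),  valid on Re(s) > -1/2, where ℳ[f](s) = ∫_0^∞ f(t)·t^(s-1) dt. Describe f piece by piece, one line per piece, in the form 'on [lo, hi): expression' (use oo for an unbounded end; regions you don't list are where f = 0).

on [0, 1/2): 2*sqrt(t)
on [1/2, 3/2): 2*t**2
on [3/2, 4): t**(3/2)/2

linearity at 1/2, 3/2 turns ℳ[f](s) into 3 summed integrals
segment 0 to 1/2 holds 2*sqrt(t); add its integral
piece [1/2, 3/2): integrate 2*t**2 against the kernel
on [3/2, 4): add ∫ t**(3/2)/2·t^(s-1) dt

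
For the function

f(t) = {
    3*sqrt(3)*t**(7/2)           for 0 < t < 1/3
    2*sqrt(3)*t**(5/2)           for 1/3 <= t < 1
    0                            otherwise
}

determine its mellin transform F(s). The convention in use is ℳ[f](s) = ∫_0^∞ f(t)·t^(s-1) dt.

back out the shared t-power: 3*sqrt(3)*t**(3/2) on [0, 1/3); 2*sqrt(3)*sqrt(t) on [1/3, 1)
undo the common scale on t: t**(3/2) on [0, 1); 2*sqrt(t) on [1, 3)
f breaks at 1/3 into 2 integrals to sum
[0, 1/3) adds the kernel integral of 3*sqrt(3)*t**(7/2)
∫ 2*sqrt(3)*t**(5/2)·t^(s-1) over [1/3, 1)

2*(18*3**(s + 1/2)*(2*s + 7) - 2*s - 9)/(9*3**s*(2*s + 5)*(2*s + 7))
  Re(s) > -7/2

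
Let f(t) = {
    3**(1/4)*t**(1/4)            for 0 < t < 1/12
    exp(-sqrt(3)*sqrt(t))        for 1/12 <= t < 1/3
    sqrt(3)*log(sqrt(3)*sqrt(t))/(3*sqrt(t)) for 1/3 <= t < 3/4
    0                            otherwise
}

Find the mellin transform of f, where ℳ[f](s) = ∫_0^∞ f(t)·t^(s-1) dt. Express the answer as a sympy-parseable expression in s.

strip the common scale on t: t**(1/4) on [0, 1/4); exp(-sqrt(t)) on [1/4, 1); log(sqrt(t))/sqrt(t) on [1, 9/4)
remove the power substitution first: sqrt(t) on [0, 1/2); exp(-t) on [1/2, 1); log(t)/t on [1, 3/2)
slice at 1/12, 1/3, transform all 3 pieces, and sum them
segment 0 to 1/12 holds 3**(1/4)*t**(1/4); add its integral
segment 1/12 to 1/3 holds exp(-sqrt(3)*sqrt(t)); add its integral
∫ over [1/3, 3/4) of sqrt(3)*log(sqrt(3)*sqrt(t))/(3*sqrt(t))·t^(s-1) joins the sum

2*(3*2**(2*s)*(4*s + 1)*(4*s**2 - 4*s + 1)*uppergamma(2*s, 1/2) - 3*2**(2*s)*(4*s + 1)*(4*s**2 - 4*s + 1)*uppergamma(2*s, 1) + 3*2**(2*s)*(4*s + 1) + 9**s*s*(4*s + 1)*(-4*log(2) + 4*log(3)) - 2*9**s*(4*s + 1) + 9**s*(4*s + 1)*(-2*log(3) + 2*log(2)) + 3*sqrt(2)*(4*s**2 - 4*s + 1))/(3*12**s*(4*s + 1)*(4*s**2 - 4*s + 1))
  Re(s) > -1/4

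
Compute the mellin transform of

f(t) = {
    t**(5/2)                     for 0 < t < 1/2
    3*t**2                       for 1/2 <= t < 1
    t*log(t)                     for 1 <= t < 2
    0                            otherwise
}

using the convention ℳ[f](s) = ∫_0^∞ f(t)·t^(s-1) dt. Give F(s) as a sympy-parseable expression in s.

strip the shared t-power: t**(3/2) on [0, 1/2); 3*t on [1/2, 1); log(t) on [1, 2)
f breaks at 1/2, 1 into 3 integrals to sum
∫ over [0, 1/2) of t**(5/2)·t^(s-1) joins the sum
∫ 3*t**2·t^(s-1) over [1/2, 1)
segment 1 to 2 holds t*log(t); add its integral

(-8*2**(2*s)*(s + 2)*(2*s + 5) + 12*2**s*(s + 1)**2*(2*s + 5) + 4*2**s*(s + 2)*(2*s + 5) + 8*4**s*(s + 1)*(s + 2)*(2*s + 5)*log(2) + sqrt(2)*(s + 1)**2*(s + 2) - 3*(s + 1)**2*(2*s + 5))/(4*2**s*(s + 1)**2*(s + 2)*(2*s + 5))
  Re(s) > -5/2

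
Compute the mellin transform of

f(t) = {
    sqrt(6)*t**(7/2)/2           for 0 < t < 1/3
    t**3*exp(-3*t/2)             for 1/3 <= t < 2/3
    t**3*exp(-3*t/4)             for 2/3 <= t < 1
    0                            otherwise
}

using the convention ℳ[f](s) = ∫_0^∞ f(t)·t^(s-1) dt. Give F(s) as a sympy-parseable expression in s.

(64*2**(2*s)*(2*s + 7)*uppergamma(s + 3, 1/2) - 64*2**(2*s)*(2*s + 7)*uppergamma(s + 3, 3/4) + 8*2**s*(2*s + 7)*uppergamma(s + 3, 1/2) - 8*2**s*(2*s + 7)*uppergamma(s + 3, 1) + sqrt(2))/(27*3**s*(2*s + 7))
  Re(s) > -7/2

back out the shared t-power: sqrt(6)*t**(3/2)/2 on [0, 1/3); t*exp(-3*t/2) on [1/3, 2/3); t*exp(-3*t/4) on [2/3, 1)
remove the shared t-power first: sqrt(6)*sqrt(t)/2 on [0, 1/3); exp(-3*t/2) on [1/3, 2/3); exp(-3*t/4) on [2/3, 1)
undo the common scale on t: sqrt(t) on [0, 1/2); exp(-t) on [1/2, 1); exp(-t/2) on [1, 3/2)
split f at 1/3, 2/3: ℳ[f](s) collects 3 kernel integrals
over [0, 1/3), the kernel integral of sqrt(6)*t**(7/2)/2 enters the sum
segment 1/3 to 2/3 holds t**3*exp(-3*t/2); add its integral
segment 2/3 to 1 holds t**3*exp(-3*t/4); add its integral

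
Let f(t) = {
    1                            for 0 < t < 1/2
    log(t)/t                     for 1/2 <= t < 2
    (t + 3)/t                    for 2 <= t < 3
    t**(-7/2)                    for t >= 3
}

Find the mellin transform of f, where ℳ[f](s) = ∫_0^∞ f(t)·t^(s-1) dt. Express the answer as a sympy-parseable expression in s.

peel off the shared t-power: t on [0, 1/2); log(t) on [1/2, 2); t + 3 on [2, 3); …
along the cuts 1/2, 2, 3, ℳ[f](s) splits into 4 integrals
∫ 1·t^(s-1) over [0, 1/2)
∫ log(t)/t·t^(s-1) over [1/2, 2)
between 2 and 3 the integrand is (t + 3)/t·t^(s-1)
∫ over [3, ∞) of t**(-7/2)·t^(s-1) joins the sum

2**(1 - s)*(54*2**(2*s - 2)*s*(s - 1)*(2*s - 7)*log(2) - 54*2**(2*s - 2)*s*(2*s - 7) - 270*2**(2*s - 2)*(s - 1)**2*(2*s - 7) - 162*2**(2*s - 2)*(s - 1)*(2*s - 7) - 4*sqrt(3)*6**(s - 1)*s*(s - 1)**2 + 324*6**(s - 1)*(s - 1)**2*(2*s - 7) + 162*6**(s - 1)*(s - 1)*(2*s - 7) + 54*s*(s - 1)*(2*s - 7)*log(2) + 54*s*(2*s - 7) + 27*(s - 1)**2*(2*s - 7))/(54*s*(s - 1)**2*(2*s - 7))
  0 < Re(s) < 7/2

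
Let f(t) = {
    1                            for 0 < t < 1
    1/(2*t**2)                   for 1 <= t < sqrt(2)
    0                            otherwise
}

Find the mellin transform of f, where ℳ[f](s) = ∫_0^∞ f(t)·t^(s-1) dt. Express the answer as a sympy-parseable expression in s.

(2**(s/2)*s + 2*s - 8)/(4*s*(s - 2))
  Re(s) > 0

back out the power substitution: 1 on [0, 1); 1/(2*t) on [1, 2)
back out the shared t-power: t on [0, 1); 1/2 on [1, 2)
the 2 pieces separated at 1 each add one integral
for t in [0, 1): the term is ∫ 1·t^(s-1)
for t in [1, sqrt(2)): the term is ∫ 1/(2*t**2)·t^(s-1)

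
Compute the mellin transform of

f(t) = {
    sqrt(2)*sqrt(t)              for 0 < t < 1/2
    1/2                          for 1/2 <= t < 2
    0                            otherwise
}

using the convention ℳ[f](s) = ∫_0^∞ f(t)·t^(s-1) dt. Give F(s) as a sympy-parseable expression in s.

strip the common scale on t: sqrt(t) on [0, 1); 1/2 on [1, 4)
reversing the power substitution: t on [0, 1); 1/2 on [1, 2)
cuts at 1/2: linearity sums the 2 kernel integrals
on [0, 1/2): add ∫ sqrt(2)*sqrt(t)·t^(s-1) dt
the [1/2, 2) slice contributes ∫ 1/2·t^(s-1) dt

(4**s*(2*s + 1) + 2*s - 1)/(2*2**s*s*(2*s + 1))
  Re(s) > -1/2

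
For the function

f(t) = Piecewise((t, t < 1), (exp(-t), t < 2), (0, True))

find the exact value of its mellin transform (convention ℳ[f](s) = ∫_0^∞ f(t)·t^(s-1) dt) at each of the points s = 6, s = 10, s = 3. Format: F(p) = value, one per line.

f breaks at 1 into 2 integrals to sum
piece [0, 1): integrate t against the kernel
segment [1, 2) carries exp(-t); integrate it

F(6) = -872*exp(-2) + 1/7 + 326*exp(-1)
F(10) = -2681216*exp(-2) + 1/11 + 986410*exp(-1)
F(3) = -10*exp(-2) + 1/4 + 5*exp(-1)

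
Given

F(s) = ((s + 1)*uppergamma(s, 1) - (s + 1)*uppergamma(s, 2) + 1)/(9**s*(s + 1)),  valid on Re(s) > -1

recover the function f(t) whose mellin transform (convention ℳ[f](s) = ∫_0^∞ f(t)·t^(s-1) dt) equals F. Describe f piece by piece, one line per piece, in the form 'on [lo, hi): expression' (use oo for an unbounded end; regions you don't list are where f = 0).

on [0, 1/9): 9*t
on [1/9, 2/9): exp(-9*t)

peel off the common scale on t: 9*t/2 on [0, 2/9); exp(-9*t/2) on [2/9, 4/9)
remove the common scale on t first: 3*t on [0, 1/3); exp(-3*t) on [1/3, 2/3)
undo the common scale on t: t on [0, 1); exp(-t) on [1, 2)
along the cuts 1/9, ℳ[f](s) splits into 2 integrals
∫ over [0, 1/9) of 9*t·t^(s-1) joins the sum
piece [1/9, 2/9): integrate exp(-9*t) against the kernel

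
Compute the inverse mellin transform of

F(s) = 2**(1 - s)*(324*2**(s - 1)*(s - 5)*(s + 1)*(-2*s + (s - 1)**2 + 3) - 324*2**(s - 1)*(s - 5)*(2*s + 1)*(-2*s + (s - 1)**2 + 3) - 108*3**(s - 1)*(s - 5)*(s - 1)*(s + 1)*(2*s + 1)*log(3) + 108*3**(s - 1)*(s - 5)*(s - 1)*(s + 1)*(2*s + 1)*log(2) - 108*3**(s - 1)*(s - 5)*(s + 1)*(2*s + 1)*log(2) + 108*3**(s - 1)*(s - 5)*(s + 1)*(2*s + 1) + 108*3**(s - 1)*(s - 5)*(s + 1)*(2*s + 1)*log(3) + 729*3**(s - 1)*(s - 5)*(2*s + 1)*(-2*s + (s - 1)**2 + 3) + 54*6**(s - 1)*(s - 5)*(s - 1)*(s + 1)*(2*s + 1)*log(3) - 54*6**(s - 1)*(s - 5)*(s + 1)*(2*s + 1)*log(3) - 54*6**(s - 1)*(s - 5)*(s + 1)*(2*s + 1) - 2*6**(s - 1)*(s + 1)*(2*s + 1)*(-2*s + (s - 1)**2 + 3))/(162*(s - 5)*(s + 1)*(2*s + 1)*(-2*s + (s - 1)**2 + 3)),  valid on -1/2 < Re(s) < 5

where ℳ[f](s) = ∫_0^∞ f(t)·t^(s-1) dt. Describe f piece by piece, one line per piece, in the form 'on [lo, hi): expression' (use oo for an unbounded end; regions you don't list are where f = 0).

on [0, 1): sqrt(t)
on [1, 3/2): 2*t
on [3/2, 3): log(t)/t**2
on [3, oo): t**(-5)

reversing the shared t-power: t**(3/2) on [0, 1); 2*t**2 on [1, 3/2); log(t)/t on [3/2, 3); …
along the cuts 1, 3/2, 3, ℳ[f](s) splits into 4 integrals
segment [0, 1) carries sqrt(t); integrate it
on [1, 3/2) integrate f = 2*t against the kernel
piece [3/2, 3): integrate log(t)/t**2 against the kernel
the [3, ∞) slice contributes ∫ t**(-5)·t^(s-1) dt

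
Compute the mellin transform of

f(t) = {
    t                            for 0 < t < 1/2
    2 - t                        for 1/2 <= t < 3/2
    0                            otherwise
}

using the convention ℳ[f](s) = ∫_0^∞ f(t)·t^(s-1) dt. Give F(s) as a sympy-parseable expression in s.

split f at 1/2: ℳ[f](s) collects 2 kernel integrals
on [0, 1/2) integrate f = t against the kernel
for t in [1/2, 3/2): the term is ∫ (2 - t)·t^(s-1)

(3**s*s + 4*3**s - 2*s - 4)/(2*2**s*s*(s + 1))
  Re(s) > -1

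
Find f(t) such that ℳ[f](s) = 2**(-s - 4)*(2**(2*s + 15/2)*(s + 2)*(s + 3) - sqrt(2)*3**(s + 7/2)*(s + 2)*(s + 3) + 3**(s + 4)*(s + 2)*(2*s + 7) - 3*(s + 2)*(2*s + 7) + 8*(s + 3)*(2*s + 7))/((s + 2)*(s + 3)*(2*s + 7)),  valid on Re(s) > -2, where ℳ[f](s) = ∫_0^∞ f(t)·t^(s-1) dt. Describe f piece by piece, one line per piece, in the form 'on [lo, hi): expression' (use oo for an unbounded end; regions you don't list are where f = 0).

on [0, 1/2): 2*t**2
on [1/2, 3/2): 3*t**3/2
on [3/2, 2): t**(7/2)/2

decompose at 1/2, 3/2; ℳ[f](s) sums the 3 pieces' integrals
for t in [0, 1/2): the term is ∫ 2*t**2·t^(s-1)
over [1/2, 3/2), the kernel integral of 3*t**3/2 enters the sum
∫ t**(7/2)/2·t^(s-1) over [3/2, 2)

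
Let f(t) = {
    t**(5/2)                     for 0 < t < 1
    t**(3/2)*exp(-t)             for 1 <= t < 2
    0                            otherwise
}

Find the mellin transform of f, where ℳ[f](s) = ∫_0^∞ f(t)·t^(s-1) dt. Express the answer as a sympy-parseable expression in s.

the shared t-power comes off first: t**(3/2) on [0, 1); sqrt(t)*exp(-t) on [1, 2)
undo the shared t-power: t on [0, 1); exp(-t) on [1, 2)
linearity at 1 turns ℳ[f](s) into 2 summed integrals
for t in [0, 1): the term is ∫ t**(5/2)·t^(s-1)
[1, 2) adds the kernel integral of t**(3/2)*exp(-t)

((2*s + 5)*uppergamma(s + 3/2, 1) - (2*s + 5)*uppergamma(s + 3/2, 2) + 2)/(2*s + 5)
  Re(s) > -5/2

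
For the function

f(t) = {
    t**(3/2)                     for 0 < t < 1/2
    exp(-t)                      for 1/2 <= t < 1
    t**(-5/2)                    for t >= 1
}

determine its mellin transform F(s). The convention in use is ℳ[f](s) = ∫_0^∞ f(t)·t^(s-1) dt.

(2*2**s*(2*s - 5)*(2*s + 3)*uppergamma(s, 1/2) - 2*2**s*(2*s - 5)*(2*s + 3)*uppergamma(s, 1) - 4*2**s*(2*s + 3) + sqrt(2)*(2*s - 5))/(2*2**s*(2*s - 5)*(2*s + 3))
  -3/2 < Re(s) < 5/2

along the cuts 1/2, 1, ℳ[f](s) splits into 3 integrals
segment 0 to 1/2 holds t**(3/2); add its integral
the [1/2, 1) slice contributes ∫ exp(-t)·t^(s-1) dt
∫ t**(-5/2)·t^(s-1) over [1, ∞)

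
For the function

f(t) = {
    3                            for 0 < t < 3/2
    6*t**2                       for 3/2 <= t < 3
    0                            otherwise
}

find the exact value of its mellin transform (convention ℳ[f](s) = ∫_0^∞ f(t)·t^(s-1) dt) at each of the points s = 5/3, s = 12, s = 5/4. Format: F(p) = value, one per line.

F(5/3) = 27*3**(2/3)*(720 - 23*2**(1/3))/440
F(12) = 58770465867/28672
F(5/4) = 9*3**(1/4)*(720 - 19*2**(3/4))/130

summing 2 kernel integrals split by 3/2 yields ℳ[f](s)
the [0, 3/2) slice contributes ∫ 3·t^(s-1) dt
∫ 6*t**2·t^(s-1) over [3/2, 3)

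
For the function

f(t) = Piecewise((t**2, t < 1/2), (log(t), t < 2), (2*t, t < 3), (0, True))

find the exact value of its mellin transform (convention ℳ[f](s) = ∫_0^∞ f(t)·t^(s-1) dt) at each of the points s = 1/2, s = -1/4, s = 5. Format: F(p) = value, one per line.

decompose at 1/2, 2; ℳ[f](s) sums the 3 pieces' integrals
segment [0, 1/2) carries t**2; integrate it
segment [1/2, 2) carries log(t); integrate it
on [2, 3): add ∫ 2*t·t^(s-1) dt

F(1/2) = sqrt(2)*(-277 + 180*log(2) + 120*sqrt(6))/60
F(-1/4) = 2**(1/4)*(-224*sqrt(2) - log(2**(42*sqrt(2) + 84)) + 28*6**(3/4) + 339)/21
F(5) = 205*log(2)/32 + 14810143/67200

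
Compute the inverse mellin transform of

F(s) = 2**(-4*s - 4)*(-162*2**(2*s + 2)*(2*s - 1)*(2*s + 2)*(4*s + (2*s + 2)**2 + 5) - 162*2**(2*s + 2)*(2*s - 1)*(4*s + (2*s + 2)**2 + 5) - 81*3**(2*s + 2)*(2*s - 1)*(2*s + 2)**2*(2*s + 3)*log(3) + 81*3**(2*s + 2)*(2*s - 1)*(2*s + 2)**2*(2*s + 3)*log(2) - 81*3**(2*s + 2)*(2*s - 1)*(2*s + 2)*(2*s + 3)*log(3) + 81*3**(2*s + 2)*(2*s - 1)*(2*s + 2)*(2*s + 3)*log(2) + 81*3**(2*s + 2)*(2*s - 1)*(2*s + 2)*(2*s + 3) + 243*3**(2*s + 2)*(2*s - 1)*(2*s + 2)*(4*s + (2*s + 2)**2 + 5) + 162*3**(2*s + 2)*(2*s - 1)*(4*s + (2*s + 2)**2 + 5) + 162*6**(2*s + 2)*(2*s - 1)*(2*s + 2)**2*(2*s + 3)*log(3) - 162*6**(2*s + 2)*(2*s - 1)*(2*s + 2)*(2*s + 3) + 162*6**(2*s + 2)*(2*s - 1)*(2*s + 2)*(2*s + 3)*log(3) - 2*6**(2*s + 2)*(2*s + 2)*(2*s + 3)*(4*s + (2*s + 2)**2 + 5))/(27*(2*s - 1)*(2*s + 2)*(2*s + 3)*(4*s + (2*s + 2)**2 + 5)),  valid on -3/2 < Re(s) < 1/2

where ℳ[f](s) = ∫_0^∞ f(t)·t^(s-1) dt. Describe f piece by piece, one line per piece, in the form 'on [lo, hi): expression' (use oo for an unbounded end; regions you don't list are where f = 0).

invert the power substitution to get 2*t**3 on [0, 1/2); t**2*(2*t + 3) on [1/2, 3/4); 2*t**3*log(2*t) on [3/4, 3/2); …
invert the shared t-power to get 2*t on [0, 1/2); 2*t + 3 on [1/2, 3/4); 2*t*log(2*t) on [3/4, 3/2); …
the common scale on t comes off first: t on [0, 1); t + 3 on [1, 3/2); t*log(t) on [3/2, 3); …
linearity at 1/4, 9/16, 9/4 turns ℳ[f](s) into 4 summed integrals
over [0, 1/4), the kernel integral of 2*t**(3/2) enters the sum
over [1/4, 9/16), the kernel integral of t*(2*sqrt(t) + 3) enters the sum
on [9/16, 9/4) integrate f = 2*t**(3/2)*log(2*sqrt(t)) against the kernel
segment [9/4, ∞) carries 1/(8*sqrt(t)); integrate it

on [0, 1/4): 2*t**(3/2)
on [1/4, 9/16): t*(2*sqrt(t) + 3)
on [9/16, 9/4): 2*t**(3/2)*log(2*sqrt(t))
on [9/4, oo): 1/(8*sqrt(t))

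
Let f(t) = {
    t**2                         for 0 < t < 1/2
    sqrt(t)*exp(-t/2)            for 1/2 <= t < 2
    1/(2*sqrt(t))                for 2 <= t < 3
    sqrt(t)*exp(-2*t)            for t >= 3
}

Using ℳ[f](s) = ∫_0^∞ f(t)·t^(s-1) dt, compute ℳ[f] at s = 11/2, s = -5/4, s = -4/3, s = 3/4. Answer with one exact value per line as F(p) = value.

the shared t-power comes off first: t**(3/2) on [0, 1/2); exp(-t/2) on [1/2, 2); 1/(2*t) on [2, 3); …
treat the 4 regions marked off by 1/2, 2, 3 separately and sum
for t in [0, 1/2): the term is ∫ t**2·t^(s-1)
[1/2, 2) adds the kernel integral of sqrt(t)*exp(-t/2)
piece [2, 3): integrate 1/(2*sqrt(t)) against the kernel
∫ sqrt(t)*exp(-2*t)·t^(s-1) over [3, ∞)

F(11/2) = -20864*exp(-1) + sqrt(2)/1920 + 2697*exp(-6)/8 + 211/10 + 157781*exp(-1/4)/16
F(-5/4) = -2**(1/4)*uppergamma(-3/4, 1)/2 - 2*3**(1/4)/63 + 2**(3/4)*uppergamma(-3/4, 6) + 31*2**(1/4)/42 + 2**(1/4)*uppergamma(-3/4, 1/4)/2
F(-4/3) = -2**(1/6)*uppergamma(-5/6, 1)/2 - 3**(1/6)/33 + 2**(5/6)*uppergamma(-5/6, 6) + 3*2**(1/6)/44 + 3*2**(1/3)/4 + 2**(1/6)*uppergamma(-5/6, 1/4)/2
F(3/4) = -43*2**(1/4)/22 - 2*2**(1/4)*uppergamma(5/4, 1) + 2**(3/4)*uppergamma(5/4, 6)/4 + 2*2**(1/4)*uppergamma(5/4, 1/4) + 2*3**(1/4)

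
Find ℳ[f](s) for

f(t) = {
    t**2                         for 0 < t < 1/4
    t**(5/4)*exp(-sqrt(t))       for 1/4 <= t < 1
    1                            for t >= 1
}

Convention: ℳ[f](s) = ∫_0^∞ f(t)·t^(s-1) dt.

(2*s**2*uppergamma(2*s + 5/2, 1/2) - 2*s**2*uppergamma(2*s + 5/2, 1) + 4*s*uppergamma(2*s + 5/2, 1/2) - 4*s*uppergamma(2*s + 5/2, 1) - s - 2 + s/(16*4**s))/(s*(s + 2))
  -2 < Re(s) < 0

the shared t-power comes off first: t on [0, 1/4); t**(1/4)*exp(-sqrt(t)) on [1/4, 1); 1/t on [1, ∞)
the power substitution comes off first: t**2 on [0, 1/2); sqrt(t)*exp(-t) on [1/2, 1); t**(-2) on [1, ∞)
the shared t-power comes off first: t**(3/2) on [0, 1/2); exp(-t) on [1/2, 1); t**(-5/2) on [1, ∞)
summing 3 kernel integrals split by 1/4, 1 yields ℳ[f](s)
over [0, 1/4), the kernel integral of t**2 enters the sum
segment [1/4, 1) carries t**(5/4)*exp(-sqrt(t)); integrate it
∫ 1·t^(s-1) over [1, ∞)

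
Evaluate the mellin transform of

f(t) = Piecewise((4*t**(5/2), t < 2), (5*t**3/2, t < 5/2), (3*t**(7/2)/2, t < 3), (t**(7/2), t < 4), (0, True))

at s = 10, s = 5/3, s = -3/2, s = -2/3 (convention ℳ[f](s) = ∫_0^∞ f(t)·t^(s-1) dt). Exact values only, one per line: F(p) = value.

summing 4 kernel integrals split by 2, 5/2, 3 yields ℳ[f](s)
[0, 2) adds the kernel integral of 4*t**(5/2)
the [2, 5/2) slice contributes ∫ 5*t**3/2·t^(s-1) dt
for t in [5/2, 3): the term is ∫ 3*t**(7/2)/2·t^(s-1)
between 3 and 4 the integrand is t**(7/2)·t^(s-1)

F(10) = -1220703125*sqrt(10)/147456 + 32768*sqrt(2)/25 + 59049*sqrt(3) + 57330339869587/5750784
F(5/3) = -28125*2**(5/6)*5**(1/6)/1984 - 60*2**(2/3)/7 + 384*2**(1/6)/25 + 729*3**(1/6)/31 + 9375*2**(1/3)*5**(2/3)/896 + 6144*2**(1/3)/31
F(-3/2) = -10*sqrt(2)/3 + 25*sqrt(10)/12 + 217/16
F(-2/3) = -225*2**(1/6)*5**(5/6)/136 - 30*2**(1/3)/7 + 27*3**(5/6)/17 + 48*2**(5/6)/11 + 375*2**(2/3)*5**(1/3)/112 + 192*2**(2/3)/17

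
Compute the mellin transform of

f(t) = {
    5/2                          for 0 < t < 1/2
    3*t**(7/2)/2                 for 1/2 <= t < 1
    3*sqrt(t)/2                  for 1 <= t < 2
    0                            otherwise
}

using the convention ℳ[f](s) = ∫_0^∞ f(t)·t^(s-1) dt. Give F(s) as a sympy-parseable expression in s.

treat the 3 regions marked off by 1/2, 1 separately and sum
[0, 1/2) adds the kernel integral of 5/2
the [1/2, 1) slice contributes ∫ 3*t**(7/2)/2·t^(s-1) dt
piece [1, 2): integrate 3*sqrt(t)/2 against the kernel

(-288*2**s*s + 96*2**(2*s + 1/2)*s**2 + 336*2**(2*s + 1/2)*s - 6*sqrt(2)*s**2 + 160*s**2 - 3*sqrt(2)*s + 640*s + 280)/(16*2**s*s*(4*s**2 + 16*s + 7))
  Re(s) > 0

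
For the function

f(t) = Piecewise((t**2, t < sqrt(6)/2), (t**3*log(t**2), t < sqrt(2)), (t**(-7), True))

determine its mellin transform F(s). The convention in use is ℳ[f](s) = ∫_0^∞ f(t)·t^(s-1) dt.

2**(-s/2 - 7/2)*(32*2**s*(s - 7)*(s + 1)*(s + 2)*log(2) + 64*2**s*(s - 7)*(s + 2)*log(2) - 2**s*(s + 2)*(4*s + (s + 1)**2 + 8) - 2**(s + 6)*(s - 7)*(s + 2) + 3**(s/2 + 1/2)*(s - 7)*(s + 1)*(s + 2)*(-12*log(3) + 12*log(2)) + 3**(s/2 + 1/2)*(s - 7)*(s + 2)*(-24*log(3) + 24*log(2)) + 4*3**(s/2 + 1/2)*sqrt(6)*(s - 7)*(4*s + (s + 1)**2 + 8) + 8*3**(s/2 + 3/2)*(s - 7)*(s + 2))/((s - 7)*(s + 2)*(4*s + (s + 1)**2 + 8))
  -2 < Re(s) < 7

back out the power substitution: t on [0, 3/2); t**(3/2)*log(t) on [3/2, 2); t**(-7/2) on [2, ∞)
remove the shared t-power first: sqrt(t) on [0, 3/2); t*log(t) on [3/2, 2); t**(-4) on [2, ∞)
split f at sqrt(6)/2, sqrt(2): ℳ[f](s) collects 3 kernel integrals
segment 0 to sqrt(6)/2 holds t**2; add its integral
segment sqrt(6)/2 to sqrt(2) holds t**3*log(t**2); add its integral
∫ t**(-7)·t^(s-1) over [sqrt(2), ∞)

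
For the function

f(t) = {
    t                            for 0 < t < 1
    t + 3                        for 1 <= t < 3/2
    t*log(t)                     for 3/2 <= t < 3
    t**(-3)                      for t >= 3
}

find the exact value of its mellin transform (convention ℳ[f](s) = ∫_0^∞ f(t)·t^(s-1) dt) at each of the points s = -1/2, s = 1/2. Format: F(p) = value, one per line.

F(-1/2) = -2266*sqrt(3)/567 + sqrt(6) + log(2**(sqrt(6))*3**(-sqrt(6) + 2*sqrt(3))) + 6
F(1/2) = -6 - 178*sqrt(3)/135 + log(2**(sqrt(6)/2)*3**(-sqrt(6)/2 + 2*sqrt(3))) + 23*sqrt(6)/6

f breaks at 1, 3/2, 3 into 4 integrals to sum
∫ over [0, 1) of t·t^(s-1) joins the sum
on [1, 3/2) integrate f = (t + 3) against the kernel
on [3/2, 3): add ∫ t*log(t)·t^(s-1) dt
on [3, ∞) integrate f = t**(-3) against the kernel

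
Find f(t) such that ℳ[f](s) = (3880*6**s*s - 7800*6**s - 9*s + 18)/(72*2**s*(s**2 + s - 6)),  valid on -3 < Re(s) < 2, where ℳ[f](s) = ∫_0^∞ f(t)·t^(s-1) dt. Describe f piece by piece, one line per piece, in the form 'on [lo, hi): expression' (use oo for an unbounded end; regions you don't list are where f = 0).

on [0, 1/2): t**3
on [1/2, 3): 2*t**3
on [3, oo): t**(-2)

reversing the shared t-power: t on [0, 1/2); 2*t on [1/2, 3); t**(-4) on [3, ∞)
along the cuts 1/2, 3, ℳ[f](s) splits into 3 integrals
on [0, 1/2): add ∫ t**3·t^(s-1) dt
the [1/2, 3) slice contributes ∫ 2*t**3·t^(s-1) dt
for t in [3, ∞): the term is ∫ t**(-2)·t^(s-1)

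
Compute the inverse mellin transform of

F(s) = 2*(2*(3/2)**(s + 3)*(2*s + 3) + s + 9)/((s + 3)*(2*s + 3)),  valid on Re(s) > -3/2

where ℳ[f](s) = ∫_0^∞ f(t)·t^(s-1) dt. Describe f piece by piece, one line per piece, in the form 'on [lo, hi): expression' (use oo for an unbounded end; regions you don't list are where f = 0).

on [0, 1): 5*t**(3/2)
on [1, 3/2): 4*t**3

f breaks at 1 into 2 integrals to sum
on [0, 1): add ∫ 5*t**(3/2)·t^(s-1) dt
for t in [1, 3/2): the term is ∫ 4*t**3·t^(s-1)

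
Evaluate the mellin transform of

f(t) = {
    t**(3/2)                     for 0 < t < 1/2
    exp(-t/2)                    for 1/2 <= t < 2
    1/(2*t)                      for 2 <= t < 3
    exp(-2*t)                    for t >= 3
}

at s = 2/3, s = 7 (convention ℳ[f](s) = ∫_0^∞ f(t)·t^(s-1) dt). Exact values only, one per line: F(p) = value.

treat the 4 regions marked off by 1/2, 2, 3 separately and sum
over [0, 1/2), the kernel integral of t**(3/2) enters the sum
on [1/2, 2) integrate f = exp(-t/2) against the kernel
∫ over [2, 3) of 1/(2*t)·t^(s-1) joins the sum
for t in [3, ∞): the term is ∫ exp(-2*t)·t^(s-1)

F(2/3) = -3**(2/3)/2 - 2**(2/3)*uppergamma(2/3, 1) + 2**(1/3)*uppergamma(2/3, 6)/2 + 3*2**(5/6)/52 + 3*2**(2/3)/4 + 2**(2/3)*uppergamma(2/3, 1/4)
F(7) = -250496*exp(-1) + sqrt(2)/4352 + 11007*exp(-6)/8 + 665/12 + 3786745*exp(-1/4)/32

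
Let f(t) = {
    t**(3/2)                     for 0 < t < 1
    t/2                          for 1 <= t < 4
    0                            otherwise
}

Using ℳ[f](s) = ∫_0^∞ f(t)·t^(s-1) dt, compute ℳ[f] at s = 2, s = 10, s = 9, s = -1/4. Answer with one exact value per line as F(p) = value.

F(2) = 151/14
F(10) = 96469013/506
F(9) = 4404023/84
F(-1/4) = 2/15 + 4*sqrt(2)/3

strip the shared t-power: sqrt(t) on [0, 1); 1/2 on [1, 4)
reversing the power substitution: t on [0, 1); 1/2 on [1, 2)
split f at 1: ℳ[f](s) collects 2 kernel integrals
over [0, 1), the kernel integral of t**(3/2) enters the sum
segment [1, 4) carries t/2; integrate it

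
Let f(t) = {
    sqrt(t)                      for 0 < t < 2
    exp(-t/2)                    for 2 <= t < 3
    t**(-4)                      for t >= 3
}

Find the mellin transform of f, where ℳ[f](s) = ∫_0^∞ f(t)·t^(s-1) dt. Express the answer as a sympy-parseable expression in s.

(2**s*(s - 4)*(2*s + 1)*uppergamma(s, 1) - 2**s*(s - 4)*(2*s + 1)*uppergamma(s, 3/2) + 2*2**(s + 1/2)*(s - 4) - 3**s*(2*s + 1)/81)/((s - 4)*(2*s + 1))
  -1/2 < Re(s) < 4

along the cuts 2, 3, ℳ[f](s) splits into 3 integrals
[0, 2) adds the kernel integral of sqrt(t)
piece [2, 3): integrate exp(-t/2) against the kernel
∫ t**(-4)·t^(s-1) over [3, ∞)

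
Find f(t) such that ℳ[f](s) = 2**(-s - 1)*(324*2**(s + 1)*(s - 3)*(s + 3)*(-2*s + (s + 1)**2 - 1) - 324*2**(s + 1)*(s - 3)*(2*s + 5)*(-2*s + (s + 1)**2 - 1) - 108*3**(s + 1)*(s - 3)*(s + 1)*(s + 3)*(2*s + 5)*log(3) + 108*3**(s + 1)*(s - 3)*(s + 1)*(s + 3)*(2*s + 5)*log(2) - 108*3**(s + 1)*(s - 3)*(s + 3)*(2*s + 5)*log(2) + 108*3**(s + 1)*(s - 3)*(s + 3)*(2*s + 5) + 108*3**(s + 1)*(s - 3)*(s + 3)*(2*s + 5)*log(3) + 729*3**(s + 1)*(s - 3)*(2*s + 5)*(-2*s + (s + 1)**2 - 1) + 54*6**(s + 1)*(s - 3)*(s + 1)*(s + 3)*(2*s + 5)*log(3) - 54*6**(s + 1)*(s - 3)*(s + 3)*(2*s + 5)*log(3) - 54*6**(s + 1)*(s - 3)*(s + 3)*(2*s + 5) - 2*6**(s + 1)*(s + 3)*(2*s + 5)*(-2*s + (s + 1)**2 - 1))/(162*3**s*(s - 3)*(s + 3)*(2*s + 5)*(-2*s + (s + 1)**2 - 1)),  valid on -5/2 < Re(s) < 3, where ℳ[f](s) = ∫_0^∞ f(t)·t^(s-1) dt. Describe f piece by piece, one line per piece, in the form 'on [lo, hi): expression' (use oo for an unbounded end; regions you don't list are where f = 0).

on [0, 1/3): 9*sqrt(3)*t**(5/2)
on [1/3, 1/2): 54*t**3
on [1/2, 1): log(3*t)
on [1, oo): 1/(27*t**3)

invert the common scale on t to get t**(5/2) on [0, 1); 2*t**3 on [1, 3/2); log(t) on [3/2, 3); …
back out the shared t-power: t**(3/2) on [0, 1); 2*t**2 on [1, 3/2); log(t)/t on [3/2, 3); …
slice at 1/3, 1/2, 1, transform all 4 pieces, and sum them
piece [0, 1/3): integrate 9*sqrt(3)*t**(5/2) against the kernel
segment [1/3, 1/2) carries 54*t**3; integrate it
between 1/2 and 1 the integrand is log(3*t)·t^(s-1)
for t in [1, ∞): the term is ∫ 1/(27*t**3)·t^(s-1)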